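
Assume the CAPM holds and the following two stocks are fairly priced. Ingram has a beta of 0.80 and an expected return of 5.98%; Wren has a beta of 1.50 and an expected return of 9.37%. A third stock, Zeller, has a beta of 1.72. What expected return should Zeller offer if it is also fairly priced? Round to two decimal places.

MRP (SML slope) = (9.37% − 5.98%) / (1.50 − 0.80) = 3.39% / 0.70 = 4.8429%
R_f (intercept) = 5.98% − 0.80 × 4.8429% = 2.1057%
E(R_Zeller) = R_f + β × MRP = 2.1057% + 1.72 × 4.8429% = 10.44%

10.44%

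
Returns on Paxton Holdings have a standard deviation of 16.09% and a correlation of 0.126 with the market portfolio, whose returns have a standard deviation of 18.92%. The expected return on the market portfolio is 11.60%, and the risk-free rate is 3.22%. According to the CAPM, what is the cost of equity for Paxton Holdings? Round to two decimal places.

4.12%

β = ρ × σ_i / σ_m = 0.126 × 16.09% / 18.92% = 0.1072
MRP = 11.60% − 3.22% = 8.38%
E(R) = 3.22% + 0.1072 × 8.38% = 4.12%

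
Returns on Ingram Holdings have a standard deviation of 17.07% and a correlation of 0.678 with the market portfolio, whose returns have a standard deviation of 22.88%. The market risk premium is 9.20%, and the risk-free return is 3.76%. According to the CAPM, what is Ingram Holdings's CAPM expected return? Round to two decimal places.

8.41%

β = ρ × σ_i / σ_m = 0.678 × 17.07% / 22.88% = 0.5058
E(R) = 3.76% + 0.5058 × 9.20% = 8.41%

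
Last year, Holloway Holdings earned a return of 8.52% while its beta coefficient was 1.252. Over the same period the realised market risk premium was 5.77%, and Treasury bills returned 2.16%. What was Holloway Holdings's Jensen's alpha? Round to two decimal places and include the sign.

-0.86%

CAPM benchmark = R_f + β(R_m − R_f) = 2.16% + 1.252 × 5.77% = 9.38404%
α = actual − benchmark = 8.52% − 9.38404% = -0.86%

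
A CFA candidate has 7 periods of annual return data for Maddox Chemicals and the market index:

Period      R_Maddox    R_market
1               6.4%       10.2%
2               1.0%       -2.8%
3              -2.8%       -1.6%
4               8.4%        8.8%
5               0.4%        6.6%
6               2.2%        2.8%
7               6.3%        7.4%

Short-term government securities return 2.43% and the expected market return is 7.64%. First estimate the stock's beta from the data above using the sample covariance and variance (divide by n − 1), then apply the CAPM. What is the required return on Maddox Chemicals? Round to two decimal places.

5.68%

Mean R_i = (6.4 + 1.0 − 2.8 + 8.4 + 0.4 + 2.2 + 6.3) / 7 = 3.1286%
Mean R_m = (10.2 − 2.8 − 1.6 + 8.8 + 6.6 + 2.8 + 7.4) / 7 = 4.4857%
Σ(R_i − R̄_i)(R_m − R̄_m) = 98.0629  ⇒  Cov = 98.0629 / 6 = 16.3438
Σ(R_m − R̄_m)² = 157.1886  ⇒  Var(R_m) = 157.1886 / 6 = 26.1981
β = Cov / Var(R_m) = 16.3438 / 26.1981 = 0.6239
MRP = 7.64% − 2.43% = 5.21%
E(R) = R_f + β × MRP = 2.43% + 0.6239 × 5.21% = 5.68%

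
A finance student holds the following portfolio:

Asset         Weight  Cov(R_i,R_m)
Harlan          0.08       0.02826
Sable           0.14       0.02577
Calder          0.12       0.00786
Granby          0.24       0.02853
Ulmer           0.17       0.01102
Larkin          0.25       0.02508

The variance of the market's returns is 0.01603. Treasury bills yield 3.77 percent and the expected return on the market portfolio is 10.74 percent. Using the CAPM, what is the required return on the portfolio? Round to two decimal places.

13.25%

β_Harlan = 0.02826 / 0.01603 = 1.7629
β_Sable = 0.02577 / 0.01603 = 1.6076
β_Calder = 0.00786 / 0.01603 = 0.4903
β_Granby = 0.02853 / 0.01603 = 1.7798
β_Ulmer = 0.01102 / 0.01603 = 0.6875
β_Larkin = 0.02508 / 0.01603 = 1.5646
β_P = Σ w_i β_i = 0.08×1.7629 + 0.14×1.6076 + 0.12×0.4903 + 0.24×1.7798 + 0.17×0.6875 + 0.25×1.5646 = 1.3601
MRP = 10.74% − 3.77% = 6.97%
E(R_P) = R_f + β_P × MRP = 3.77% + 1.3601 × 6.97% = 13.25%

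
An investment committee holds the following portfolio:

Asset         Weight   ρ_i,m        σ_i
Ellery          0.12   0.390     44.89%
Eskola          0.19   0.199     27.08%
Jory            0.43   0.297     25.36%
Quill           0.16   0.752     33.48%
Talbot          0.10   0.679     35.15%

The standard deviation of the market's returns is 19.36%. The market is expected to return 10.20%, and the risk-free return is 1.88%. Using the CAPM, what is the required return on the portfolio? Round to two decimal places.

β_Ellery = 0.390 × 44.89% / 19.36% = 0.9043
β_Eskola = 0.199 × 27.08% / 19.36% = 0.2784
β_Jory = 0.297 × 25.36% / 19.36% = 0.3890
β_Quill = 0.752 × 33.48% / 19.36% = 1.3005
β_Talbot = 0.679 × 35.15% / 19.36% = 1.2328
β_P = Σ w_i β_i = 0.12×0.9043 + 0.19×0.2784 + 0.43×0.3890 + 0.16×1.3005 + 0.10×1.2328 = 0.6600
MRP = 10.20% − 1.88% = 8.32%
E(R_P) = R_f + β_P × MRP = 1.88% + 0.6600 × 8.32% = 7.37%

7.37%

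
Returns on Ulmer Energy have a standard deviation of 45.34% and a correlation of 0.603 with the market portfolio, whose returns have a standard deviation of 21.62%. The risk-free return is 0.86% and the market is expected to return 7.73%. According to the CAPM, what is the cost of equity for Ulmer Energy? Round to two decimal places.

β = ρ × σ_i / σ_m = 0.603 × 45.34% / 21.62% = 1.2646
MRP = 7.73% − 0.86% = 6.87%
E(R) = 0.86% + 1.2646 × 6.87% = 9.55%

9.55%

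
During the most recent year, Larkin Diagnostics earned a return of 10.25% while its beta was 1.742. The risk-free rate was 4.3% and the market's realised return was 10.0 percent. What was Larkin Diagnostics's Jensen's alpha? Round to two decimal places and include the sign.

-3.98%

Market excess return = 10.0% − 4.3% = 5.70%
CAPM benchmark = R_f + β(R_m − R_f) = 4.3% + 1.742 × 5.7% = 14.2294%
α = actual − benchmark = 10.25% − 14.2294% = -3.98%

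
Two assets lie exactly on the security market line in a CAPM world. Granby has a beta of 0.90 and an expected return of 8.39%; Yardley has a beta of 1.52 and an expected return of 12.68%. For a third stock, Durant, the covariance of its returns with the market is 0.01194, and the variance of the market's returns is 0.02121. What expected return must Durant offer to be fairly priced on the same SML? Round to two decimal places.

MRP = (12.68% − 8.39%) / (1.52 − 0.90) = 6.9194%
R_f = 8.39% − 0.90 × 6.9194% = 2.1625%
β_Durant = Cov / Var(R_m) = 0.01194 / 0.02121 = 0.5629
E(R_Durant) = R_f + β × MRP = 2.1625% + 0.5629 × 6.9194% = 6.06%

6.06%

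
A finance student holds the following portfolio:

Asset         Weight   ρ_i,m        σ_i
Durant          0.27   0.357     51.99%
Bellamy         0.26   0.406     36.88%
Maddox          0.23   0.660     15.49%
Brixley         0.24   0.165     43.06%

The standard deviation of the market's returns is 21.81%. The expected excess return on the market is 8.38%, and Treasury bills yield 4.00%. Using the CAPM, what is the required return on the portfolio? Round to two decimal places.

β_Durant = 0.357 × 51.99% / 21.81% = 0.8510
β_Bellamy = 0.406 × 36.88% / 21.81% = 0.6865
β_Maddox = 0.660 × 15.49% / 21.81% = 0.4687
β_Brixley = 0.165 × 43.06% / 21.81% = 0.3258
β_P = Σ w_i β_i = 0.27×0.8510 + 0.26×0.6865 + 0.23×0.4687 + 0.24×0.3258 = 0.5943
E(R_P) = R_f + β_P × MRP = 4.00% + 0.5943 × 8.38% = 8.98%

8.98%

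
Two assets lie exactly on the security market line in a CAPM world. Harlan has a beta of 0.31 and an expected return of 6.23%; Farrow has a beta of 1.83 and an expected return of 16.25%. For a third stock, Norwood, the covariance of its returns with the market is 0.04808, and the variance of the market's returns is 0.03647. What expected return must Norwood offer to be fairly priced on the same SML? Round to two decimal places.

12.88%

MRP = (16.25% − 6.23%) / (1.83 − 0.31) = 6.5921%
R_f = 6.23% − 0.31 × 6.5921% = 4.1864%
β_Norwood = Cov / Var(R_m) = 0.04808 / 0.03647 = 1.3183
E(R_Norwood) = R_f + β × MRP = 4.1864% + 1.3183 × 6.5921% = 12.88%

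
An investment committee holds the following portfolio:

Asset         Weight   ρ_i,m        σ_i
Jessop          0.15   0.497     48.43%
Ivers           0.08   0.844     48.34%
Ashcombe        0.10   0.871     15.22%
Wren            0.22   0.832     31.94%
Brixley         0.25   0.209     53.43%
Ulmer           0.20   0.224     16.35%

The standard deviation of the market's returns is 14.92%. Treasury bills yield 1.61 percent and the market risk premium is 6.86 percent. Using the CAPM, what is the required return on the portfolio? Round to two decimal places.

9.69%

β_Jessop = 0.497 × 48.43% / 14.92% = 1.6133
β_Ivers = 0.844 × 48.34% / 14.92% = 2.7345
β_Ashcombe = 0.871 × 15.22% / 14.92% = 0.8885
β_Wren = 0.832 × 31.94% / 14.92% = 1.7811
β_Brixley = 0.209 × 53.43% / 14.92% = 0.7484
β_Ulmer = 0.224 × 16.35% / 14.92% = 0.2455
β_P = Σ w_i β_i = 0.15×1.6133 + 0.08×2.7345 + 0.10×0.8885 + 0.22×1.7811 + 0.25×0.7484 + 0.20×0.2455 = 1.1776
E(R_P) = R_f + β_P × MRP = 1.61% + 1.1776 × 6.86% = 9.69%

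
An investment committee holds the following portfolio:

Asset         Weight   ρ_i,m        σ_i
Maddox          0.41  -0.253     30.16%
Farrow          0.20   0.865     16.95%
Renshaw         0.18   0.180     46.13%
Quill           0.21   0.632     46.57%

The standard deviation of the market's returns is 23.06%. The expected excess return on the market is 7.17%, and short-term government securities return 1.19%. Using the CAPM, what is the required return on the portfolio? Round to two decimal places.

β_Maddox = -0.253 × 30.16% / 23.06% = -0.3309
β_Farrow = 0.865 × 16.95% / 23.06% = 0.6358
β_Renshaw = 0.180 × 46.13% / 23.06% = 0.3601
β_Quill = 0.632 × 46.57% / 23.06% = 1.2763
β_P = Σ w_i β_i = 0.41×-0.3309 + 0.20×0.6358 + 0.18×0.3601 + 0.21×1.2763 = 0.3243
E(R_P) = R_f + β_P × MRP = 1.19% + 0.3243 × 7.17% = 3.52%

3.52%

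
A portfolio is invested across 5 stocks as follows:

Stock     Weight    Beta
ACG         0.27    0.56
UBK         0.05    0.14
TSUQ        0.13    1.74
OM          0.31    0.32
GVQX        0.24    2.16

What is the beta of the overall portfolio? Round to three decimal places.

1.002

β_P = Σ w_i β_i = 0.27×0.56 + 0.05×0.14 + 0.13×1.74 + 0.31×0.32 + 0.24×2.16 = 1.0020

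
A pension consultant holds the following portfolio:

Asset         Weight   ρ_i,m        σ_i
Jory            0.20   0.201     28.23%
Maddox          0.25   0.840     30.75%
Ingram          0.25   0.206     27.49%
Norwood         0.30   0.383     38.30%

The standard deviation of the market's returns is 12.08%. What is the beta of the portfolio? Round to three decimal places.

β_Jory = 0.201 × 28.23% / 12.08% = 0.4697
β_Maddox = 0.840 × 30.75% / 12.08% = 2.1382
β_Ingram = 0.206 × 27.49% / 12.08% = 0.4688
β_Norwood = 0.383 × 38.30% / 12.08% = 1.2143
β_P = Σ w_i β_i = 0.20×0.4697 + 0.25×2.1382 + 0.25×0.4688 + 0.30×1.2143 = 1.1100

1.110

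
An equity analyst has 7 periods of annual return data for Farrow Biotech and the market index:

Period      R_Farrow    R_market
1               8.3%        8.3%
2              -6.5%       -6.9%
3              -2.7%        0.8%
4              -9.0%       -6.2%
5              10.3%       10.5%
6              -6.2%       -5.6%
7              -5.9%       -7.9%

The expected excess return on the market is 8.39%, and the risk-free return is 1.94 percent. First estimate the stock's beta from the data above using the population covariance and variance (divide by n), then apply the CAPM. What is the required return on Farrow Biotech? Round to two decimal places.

10.15%

Mean R_i = (8.3 − 6.5 − 2.7 − 9.0 + 10.3 − 6.2 − 5.9) / 7 = -1.6714%
Mean R_m = (8.3 − 6.9 + 0.8 − 6.2 + 10.5 − 5.6 − 7.9) / 7 = -1.0000%
Σ(R_i − R̄_i)(R_m − R̄_m) = 345.1600  ⇒  Cov = 345.1600 / 7 = 49.3086
Σ(R_m − R̄_m)² = 352.6000  ⇒  Var(R_m) = 352.6000 / 7 = 50.3714
β = Cov / Var(R_m) = 49.3086 / 50.3714 = 0.9789
E(R) = R_f + β × MRP = 1.94% + 0.9789 × 8.39% = 10.15%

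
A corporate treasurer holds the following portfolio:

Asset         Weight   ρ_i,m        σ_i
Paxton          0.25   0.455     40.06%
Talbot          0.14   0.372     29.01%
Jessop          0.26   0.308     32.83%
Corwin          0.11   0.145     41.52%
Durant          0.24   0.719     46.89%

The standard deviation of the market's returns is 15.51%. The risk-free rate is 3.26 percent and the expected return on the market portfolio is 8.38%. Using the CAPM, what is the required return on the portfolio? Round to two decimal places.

9.02%

β_Paxton = 0.455 × 40.06% / 15.51% = 1.1752
β_Talbot = 0.372 × 29.01% / 15.51% = 0.6958
β_Jessop = 0.308 × 32.83% / 15.51% = 0.6519
β_Corwin = 0.145 × 41.52% / 15.51% = 0.3882
β_Durant = 0.719 × 46.89% / 15.51% = 2.1737
β_P = Σ w_i β_i = 0.25×1.1752 + 0.14×0.6958 + 0.26×0.6519 + 0.11×0.3882 + 0.24×2.1737 = 1.1251
MRP = 8.38% − 3.26% = 5.12%
E(R_P) = R_f + β_P × MRP = 3.26% + 1.1251 × 5.12% = 9.02%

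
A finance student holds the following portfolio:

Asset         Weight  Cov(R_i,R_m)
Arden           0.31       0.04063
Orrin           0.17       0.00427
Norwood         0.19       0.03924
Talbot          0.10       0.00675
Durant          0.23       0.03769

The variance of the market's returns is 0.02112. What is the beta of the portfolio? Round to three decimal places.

1.426

β_Arden = 0.04063 / 0.02112 = 1.9238
β_Orrin = 0.00427 / 0.02112 = 0.2022
β_Norwood = 0.03924 / 0.02112 = 1.8580
β_Talbot = 0.00675 / 0.02112 = 0.3196
β_Durant = 0.03769 / 0.02112 = 1.7846
β_P = Σ w_i β_i = 0.31×1.9238 + 0.17×0.2022 + 0.19×1.8580 + 0.10×0.3196 + 0.23×1.7846 = 1.4262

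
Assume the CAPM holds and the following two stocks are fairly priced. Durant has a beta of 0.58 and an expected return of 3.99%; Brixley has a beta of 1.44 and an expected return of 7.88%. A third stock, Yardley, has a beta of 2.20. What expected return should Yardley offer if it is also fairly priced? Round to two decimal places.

MRP (SML slope) = (7.88% − 3.99%) / (1.44 − 0.58) = 3.89% / 0.86 = 4.5233%
R_f (intercept) = 3.99% − 0.58 × 4.5233% = 1.3665%
E(R_Yardley) = R_f + β × MRP = 1.3665% + 2.20 × 4.5233% = 11.32%

11.32%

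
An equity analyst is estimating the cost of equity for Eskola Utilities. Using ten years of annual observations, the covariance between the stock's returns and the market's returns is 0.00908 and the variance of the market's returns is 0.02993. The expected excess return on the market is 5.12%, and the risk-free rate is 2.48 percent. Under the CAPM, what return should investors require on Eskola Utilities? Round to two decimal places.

β = Cov(R_i, R_m) / Var(R_m) = 0.00908 / 0.02993 = 0.3034
E(R) = R_f + β × MRP = 2.48% + 0.3034 × 5.12% = 4.03%

4.03%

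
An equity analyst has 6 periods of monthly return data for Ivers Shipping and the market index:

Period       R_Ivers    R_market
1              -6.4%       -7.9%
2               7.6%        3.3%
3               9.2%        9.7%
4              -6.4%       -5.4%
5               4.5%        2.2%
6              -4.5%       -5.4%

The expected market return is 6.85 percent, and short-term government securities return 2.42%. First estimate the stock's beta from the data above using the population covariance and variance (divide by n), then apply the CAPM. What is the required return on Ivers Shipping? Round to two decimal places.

Mean R_i = (-6.4 + 7.6 + 9.2 − 6.4 + 4.5 − 4.5) / 6 = 0.6667%
Mean R_m = (-7.9 + 3.3 + 9.7 − 5.4 + 2.2 − 5.4) / 6 = -0.5833%
Σ(R_i − R̄_i)(R_m − R̄_m) = 235.9733  ⇒  Cov = 235.9733 / 6 = 39.3289
Σ(R_m − R̄_m)² = 228.5083  ⇒  Var(R_m) = 228.5083 / 6 = 38.0847
β = Cov / Var(R_m) = 39.3289 / 38.0847 = 1.0327
MRP = 6.85% − 2.42% = 4.43%
E(R) = R_f + β × MRP = 2.42% + 1.0327 × 4.43% = 6.99%

6.99%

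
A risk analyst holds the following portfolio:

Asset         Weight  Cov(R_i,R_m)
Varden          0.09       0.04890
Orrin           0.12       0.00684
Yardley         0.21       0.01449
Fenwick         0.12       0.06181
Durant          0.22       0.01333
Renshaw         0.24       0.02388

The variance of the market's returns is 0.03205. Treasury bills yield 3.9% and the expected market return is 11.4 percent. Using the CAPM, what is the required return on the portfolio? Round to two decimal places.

9.60%

β_Varden = 0.04890 / 0.03205 = 1.5257
β_Orrin = 0.00684 / 0.03205 = 0.2134
β_Yardley = 0.01449 / 0.03205 = 0.4521
β_Fenwick = 0.06181 / 0.03205 = 1.9285
β_Durant = 0.01333 / 0.03205 = 0.4159
β_Renshaw = 0.02388 / 0.03205 = 0.7451
β_P = Σ w_i β_i = 0.09×1.5257 + 0.12×0.2134 + 0.21×0.4521 + 0.12×1.9285 + 0.22×0.4159 + 0.24×0.7451 = 0.7596
MRP = 11.4% − 3.9% = 7.50%
E(R_P) = R_f + β_P × MRP = 3.9% + 0.7596 × 7.5% = 9.60%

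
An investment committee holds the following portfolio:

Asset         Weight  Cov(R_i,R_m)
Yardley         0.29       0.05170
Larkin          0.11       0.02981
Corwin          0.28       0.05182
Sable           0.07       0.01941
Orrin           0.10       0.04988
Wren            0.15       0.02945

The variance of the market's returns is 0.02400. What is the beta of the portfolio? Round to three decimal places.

1.814

β_Yardley = 0.05170 / 0.02400 = 2.1542
β_Larkin = 0.02981 / 0.02400 = 1.2421
β_Corwin = 0.05182 / 0.02400 = 2.1592
β_Sable = 0.01941 / 0.02400 = 0.8088
β_Orrin = 0.04988 / 0.02400 = 2.0783
β_Wren = 0.02945 / 0.02400 = 1.2271
β_P = Σ w_i β_i = 0.29×2.1542 + 0.11×1.2421 + 0.28×2.1592 + 0.07×0.8088 + 0.10×2.0783 + 0.15×1.2271 = 1.8144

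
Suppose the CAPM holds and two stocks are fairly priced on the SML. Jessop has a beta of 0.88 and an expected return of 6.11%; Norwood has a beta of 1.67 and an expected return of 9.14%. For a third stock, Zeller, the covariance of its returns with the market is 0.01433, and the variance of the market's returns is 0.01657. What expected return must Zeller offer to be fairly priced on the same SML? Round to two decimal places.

MRP = (9.14% − 6.11%) / (1.67 − 0.88) = 3.8354%
R_f = 6.11% − 0.88 × 3.8354% = 2.7348%
β_Zeller = Cov / Var(R_m) = 0.01433 / 0.01657 = 0.8648
E(R_Zeller) = R_f + β × MRP = 2.7348% + 0.8648 × 3.8354% = 6.05%

6.05%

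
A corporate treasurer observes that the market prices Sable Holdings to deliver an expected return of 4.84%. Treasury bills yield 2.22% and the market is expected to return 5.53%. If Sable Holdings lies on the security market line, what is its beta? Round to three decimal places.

0.792

MRP = 5.53% − 2.22% = 3.31%
β = (E(R) − R_f) / MRP = (4.84% − 2.22%) / 3.31% = 2.62% / 3.31% = 0.792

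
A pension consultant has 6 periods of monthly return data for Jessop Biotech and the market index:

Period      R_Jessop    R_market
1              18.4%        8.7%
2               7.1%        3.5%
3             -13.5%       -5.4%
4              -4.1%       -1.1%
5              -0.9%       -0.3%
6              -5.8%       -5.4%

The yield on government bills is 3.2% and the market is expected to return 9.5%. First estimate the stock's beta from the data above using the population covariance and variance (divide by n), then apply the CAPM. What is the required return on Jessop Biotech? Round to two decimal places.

Mean R_i = (18.4 + 7.1 − 13.5 − 4.1 − 0.9 − 5.8) / 6 = 0.2000%
Mean R_m = (8.7 + 3.5 − 5.4 − 1.1 − 0.3 − 5.4) / 6 = 0.0000%
Σ(R_i − R̄_i)(R_m − R̄_m) = 293.9300  ⇒  Cov = 293.9300 / 6 = 48.9883
Σ(R_m − R̄_m)² = 147.5600  ⇒  Var(R_m) = 147.5600 / 6 = 24.5933
β = Cov / Var(R_m) = 48.9883 / 24.5933 = 1.9919
MRP = 9.5% − 3.2% = 6.30%
E(R) = R_f + β × MRP = 3.2% + 1.9919 × 6.3% = 15.75%

15.75%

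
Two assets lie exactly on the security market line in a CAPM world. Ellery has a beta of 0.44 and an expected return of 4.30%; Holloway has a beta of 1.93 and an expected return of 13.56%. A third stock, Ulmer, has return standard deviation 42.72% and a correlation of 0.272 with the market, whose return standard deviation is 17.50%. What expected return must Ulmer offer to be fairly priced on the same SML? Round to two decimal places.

MRP = (13.56% − 4.30%) / (1.93 − 0.44) = 6.2148%
R_f = 4.30% − 0.44 × 6.2148% = 1.5655%
β_Ulmer = ρ·σ_i/σ_m = 0.272 × 42.72 / 17.50 = 0.6640
E(R_Ulmer) = R_f + β × MRP = 1.5655% + 0.6640 × 6.2148% = 5.69%

5.69%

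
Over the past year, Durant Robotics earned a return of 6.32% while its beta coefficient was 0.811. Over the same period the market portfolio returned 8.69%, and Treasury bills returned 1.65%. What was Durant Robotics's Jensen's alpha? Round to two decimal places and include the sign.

Market excess return = 8.69% − 1.65% = 7.04%
CAPM benchmark = R_f + β(R_m − R_f) = 1.65% + 0.811 × 7.04% = 7.35944%
α = actual − benchmark = 6.32% − 7.35944% = -1.04%

-1.04%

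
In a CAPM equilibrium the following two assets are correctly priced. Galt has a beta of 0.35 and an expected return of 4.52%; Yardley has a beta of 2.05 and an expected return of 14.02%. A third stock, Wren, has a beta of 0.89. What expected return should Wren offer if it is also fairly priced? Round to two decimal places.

7.54%

MRP (SML slope) = (14.02% − 4.52%) / (2.05 − 0.35) = 9.50% / 1.70 = 5.5882%
R_f (intercept) = 4.52% − 0.35 × 5.5882% = 2.5641%
E(R_Wren) = R_f + β × MRP = 2.5641% + 0.89 × 5.5882% = 7.54%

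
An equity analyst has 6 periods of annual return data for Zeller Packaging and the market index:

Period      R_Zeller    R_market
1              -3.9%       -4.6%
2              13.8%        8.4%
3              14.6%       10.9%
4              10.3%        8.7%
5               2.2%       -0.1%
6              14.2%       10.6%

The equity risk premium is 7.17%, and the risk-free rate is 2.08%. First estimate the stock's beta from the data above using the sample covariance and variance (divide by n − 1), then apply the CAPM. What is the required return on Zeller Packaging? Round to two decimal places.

10.52%

Mean R_i = (-3.9 + 13.8 + 14.6 + 10.3 + 2.2 + 14.2) / 6 = 8.5333%
Mean R_m = (-4.6 + 8.4 + 10.9 + 8.7 − 0.1 + 10.6) / 6 = 5.6500%
Σ(R_i − R̄_i)(R_m − R̄_m) = 243.6300  ⇒  Cov = 243.6300 / 5 = 48.7260
Σ(R_m − R̄_m)² = 207.0550  ⇒  Var(R_m) = 207.0550 / 5 = 41.4110
β = Cov / Var(R_m) = 48.7260 / 41.4110 = 1.1766
E(R) = R_f + β × MRP = 2.08% + 1.1766 × 7.17% = 10.52%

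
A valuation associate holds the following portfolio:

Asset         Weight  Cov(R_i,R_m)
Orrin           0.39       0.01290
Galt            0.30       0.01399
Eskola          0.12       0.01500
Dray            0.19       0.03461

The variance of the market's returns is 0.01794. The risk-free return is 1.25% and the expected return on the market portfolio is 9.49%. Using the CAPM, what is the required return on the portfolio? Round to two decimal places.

9.34%

β_Orrin = 0.01290 / 0.01794 = 0.7191
β_Galt = 0.01399 / 0.01794 = 0.7798
β_Eskola = 0.01500 / 0.01794 = 0.8361
β_Dray = 0.03461 / 0.01794 = 1.9292
β_P = Σ w_i β_i = 0.39×0.7191 + 0.30×0.7798 + 0.12×0.8361 + 0.19×1.9292 = 0.9813
MRP = 9.49% − 1.25% = 8.24%
E(R_P) = R_f + β_P × MRP = 1.25% + 0.9813 × 8.24% = 9.34%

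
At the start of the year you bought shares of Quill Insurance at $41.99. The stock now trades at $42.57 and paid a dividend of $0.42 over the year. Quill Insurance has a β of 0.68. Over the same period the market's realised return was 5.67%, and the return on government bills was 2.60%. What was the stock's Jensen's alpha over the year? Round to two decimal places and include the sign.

-2.31%

Realised HPR = (P1 + D1 − P0) / P0 = (42.57 + 0.42 − 41.99) / 41.99 = 1.00 / 41.99 = 2.3815%
MRP = 5.67% − 2.60% = 3.07%
CAPM required = R_f + β·MRP = 2.60% + 0.68 × 3.07% = 4.6876%
α = realised − required = 2.3815% − 4.6876% = -2.31%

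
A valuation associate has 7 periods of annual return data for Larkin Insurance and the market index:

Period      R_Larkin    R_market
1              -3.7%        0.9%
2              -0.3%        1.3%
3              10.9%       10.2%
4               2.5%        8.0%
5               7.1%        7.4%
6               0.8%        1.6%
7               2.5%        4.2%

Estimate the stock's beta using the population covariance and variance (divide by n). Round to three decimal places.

Mean R_i = (-3.7 − 0.3 + 10.9 + 2.5 + 7.1 + 0.8 + 2.5) / 7 = 2.8286%
Mean R_m = (0.9 + 1.3 + 10.2 + 8.0 + 7.4 + 1.6 + 4.2) / 7 = 4.8000%
Σ(R_i − R̄_i)(R_m − R̄_m) = 96.7400  ⇒  Cov = 96.7400 / 7 = 13.8200
Σ(R_m − R̄_m)² = 84.2200  ⇒  Var(R_m) = 84.2200 / 7 = 12.0314
β = Cov / Var(R_m) = 13.8200 / 12.0314 = 1.1487

1.149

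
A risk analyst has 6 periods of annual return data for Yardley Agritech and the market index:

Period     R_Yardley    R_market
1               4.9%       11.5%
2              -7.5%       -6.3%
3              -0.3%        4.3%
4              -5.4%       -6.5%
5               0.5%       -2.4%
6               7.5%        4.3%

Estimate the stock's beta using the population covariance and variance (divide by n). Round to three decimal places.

0.667

Mean R_i = (4.9 − 7.5 − 0.3 − 5.4 + 0.5 + 7.5) / 6 = -0.0500%
Mean R_m = (11.5 − 6.3 + 4.3 − 6.5 − 2.4 + 4.3) / 6 = 0.8167%
Σ(R_i − R̄_i)(R_m − R̄_m) = 168.7050  ⇒  Cov = 168.7050 / 6 = 28.1175
Σ(R_m − R̄_m)² = 252.9283  ⇒  Var(R_m) = 252.9283 / 6 = 42.1547
β = Cov / Var(R_m) = 28.1175 / 42.1547 = 0.6670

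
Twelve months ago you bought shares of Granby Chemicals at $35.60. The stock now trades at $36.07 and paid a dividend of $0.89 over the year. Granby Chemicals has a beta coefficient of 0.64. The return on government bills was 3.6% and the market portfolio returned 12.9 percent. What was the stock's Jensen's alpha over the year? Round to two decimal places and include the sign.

-5.73%

Realised HPR = (P1 + D1 − P0) / P0 = (36.07 + 0.89 − 35.60) / 35.60 = 1.36 / 35.60 = 3.8202%
MRP = 12.9% − 3.6% = 9.30%
CAPM required = R_f + β·MRP = 3.6% + 0.64 × 9.3% = 9.5520%
α = realised − required = 3.8202% − 9.5520% = -5.73%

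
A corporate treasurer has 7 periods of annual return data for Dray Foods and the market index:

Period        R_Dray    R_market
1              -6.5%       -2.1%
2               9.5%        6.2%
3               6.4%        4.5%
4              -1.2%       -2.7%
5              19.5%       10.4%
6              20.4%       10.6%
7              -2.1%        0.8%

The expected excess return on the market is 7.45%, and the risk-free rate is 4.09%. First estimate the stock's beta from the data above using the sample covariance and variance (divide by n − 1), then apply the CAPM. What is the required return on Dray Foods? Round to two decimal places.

18.01%

Mean R_i = (-6.5 + 9.5 + 6.4 − 1.2 + 19.5 + 20.4 − 2.1) / 7 = 6.5714%
Mean R_m = (-2.1 + 6.2 + 4.5 − 2.7 + 10.4 + 10.6 + 0.8) / 7 = 3.9571%
Σ(R_i − R̄_i)(R_m − R̄_m) = 339.9214  ⇒  Cov = 339.9214 / 6 = 56.6536
Σ(R_m − R̄_m)² = 181.9371  ⇒  Var(R_m) = 181.9371 / 6 = 30.3229
β = Cov / Var(R_m) = 56.6536 / 30.3229 = 1.8683
E(R) = R_f + β × MRP = 4.09% + 1.8683 × 7.45% = 18.01%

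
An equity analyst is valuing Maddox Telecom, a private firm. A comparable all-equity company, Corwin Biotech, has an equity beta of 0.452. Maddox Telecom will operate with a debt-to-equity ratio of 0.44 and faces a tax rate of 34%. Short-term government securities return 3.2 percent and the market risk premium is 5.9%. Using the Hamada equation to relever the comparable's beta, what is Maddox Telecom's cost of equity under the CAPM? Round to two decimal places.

6.64%

β_L = β_U × [1 + (1 − t)(D/E)] = 0.452 × [1 + (1 − 0.34) × 0.44]
    = 0.452 × [1 + 0.66 × 0.44] = 0.452 × 1.2904 = 0.5833
E(R) = R_f + β_L × MRP = 3.2% + 0.5833 × 5.9% = 6.64%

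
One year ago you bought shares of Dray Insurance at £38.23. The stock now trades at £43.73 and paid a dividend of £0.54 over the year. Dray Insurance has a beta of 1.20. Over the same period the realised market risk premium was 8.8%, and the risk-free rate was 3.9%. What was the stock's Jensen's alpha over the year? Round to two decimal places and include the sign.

+1.34%

Realised HPR = (P1 + D1 − P0) / P0 = (43.73 + 0.54 − 38.23) / 38.23 = 6.04 / 38.23 = 15.7991%
CAPM required = R_f + β·MRP = 3.9% + 1.20 × 8.8% = 14.4600%
α = realised − required = 15.7991% − 14.4600% = +1.34%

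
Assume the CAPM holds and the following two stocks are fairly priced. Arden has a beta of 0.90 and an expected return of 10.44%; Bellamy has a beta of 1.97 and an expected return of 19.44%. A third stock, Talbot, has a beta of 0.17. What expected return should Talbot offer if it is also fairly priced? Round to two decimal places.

MRP (SML slope) = (19.44% − 10.44%) / (1.97 − 0.90) = 9.00% / 1.07 = 8.4112%
R_f (intercept) = 10.44% − 0.90 × 8.4112% = 2.8699%
E(R_Talbot) = R_f + β × MRP = 2.8699% + 0.17 × 8.4112% = 4.30%

4.30%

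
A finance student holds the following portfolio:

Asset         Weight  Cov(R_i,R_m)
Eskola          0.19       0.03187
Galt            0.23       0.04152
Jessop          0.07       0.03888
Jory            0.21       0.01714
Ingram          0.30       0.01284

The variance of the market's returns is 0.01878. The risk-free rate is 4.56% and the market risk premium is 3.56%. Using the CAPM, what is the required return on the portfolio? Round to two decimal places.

9.45%

β_Eskola = 0.03187 / 0.01878 = 1.6970
β_Galt = 0.04152 / 0.01878 = 2.2109
β_Jessop = 0.03888 / 0.01878 = 2.0703
β_Jory = 0.01714 / 0.01878 = 0.9127
β_Ingram = 0.01284 / 0.01878 = 0.6837
β_P = Σ w_i β_i = 0.19×1.6970 + 0.23×2.2109 + 0.07×2.0703 + 0.21×0.9127 + 0.30×0.6837 = 1.3726
E(R_P) = R_f + β_P × MRP = 4.56% + 1.3726 × 3.56% = 9.45%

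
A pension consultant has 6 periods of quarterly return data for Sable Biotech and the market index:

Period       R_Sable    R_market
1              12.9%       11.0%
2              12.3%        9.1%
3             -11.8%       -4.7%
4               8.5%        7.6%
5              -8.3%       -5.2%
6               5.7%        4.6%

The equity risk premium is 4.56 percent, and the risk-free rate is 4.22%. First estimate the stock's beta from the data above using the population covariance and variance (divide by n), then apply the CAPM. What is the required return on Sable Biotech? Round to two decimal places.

Mean R_i = (12.9 + 12.3 − 11.8 + 8.5 − 8.3 + 5.7) / 6 = 3.2167%
Mean R_m = (11.0 + 9.1 − 4.7 + 7.6 − 5.2 + 4.6) / 6 = 3.7333%
Σ(R_i − R̄_i)(R_m − R̄_m) = 371.2167  ⇒  Cov = 371.2167 / 6 = 61.8695
Σ(R_m − R̄_m)² = 248.2333  ⇒  Var(R_m) = 248.2333 / 6 = 41.3722
β = Cov / Var(R_m) = 61.8695 / 41.3722 = 1.4954
E(R) = R_f + β × MRP = 4.22% + 1.4954 × 4.56% = 11.04%

11.04%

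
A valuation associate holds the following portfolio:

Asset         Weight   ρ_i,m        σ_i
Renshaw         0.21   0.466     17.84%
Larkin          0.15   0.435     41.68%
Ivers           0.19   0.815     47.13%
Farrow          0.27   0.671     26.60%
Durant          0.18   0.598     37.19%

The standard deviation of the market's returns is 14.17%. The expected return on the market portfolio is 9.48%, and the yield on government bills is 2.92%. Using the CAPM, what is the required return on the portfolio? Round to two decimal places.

12.45%

β_Renshaw = 0.466 × 17.84% / 14.17% = 0.5867
β_Larkin = 0.435 × 41.68% / 14.17% = 1.2795
β_Ivers = 0.815 × 47.13% / 14.17% = 2.7107
β_Farrow = 0.671 × 26.60% / 14.17% = 1.2596
β_Durant = 0.598 × 37.19% / 14.17% = 1.5695
β_P = Σ w_i β_i = 0.21×0.5867 + 0.15×1.2795 + 0.19×2.7107 + 0.27×1.2596 + 0.18×1.5695 = 1.4528
MRP = 9.48% − 2.92% = 6.56%
E(R_P) = R_f + β_P × MRP = 2.92% + 1.4528 × 6.56% = 12.45%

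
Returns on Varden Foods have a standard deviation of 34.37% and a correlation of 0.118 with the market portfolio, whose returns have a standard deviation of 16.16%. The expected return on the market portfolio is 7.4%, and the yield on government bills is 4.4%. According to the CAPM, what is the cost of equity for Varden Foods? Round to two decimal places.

β = ρ × σ_i / σ_m = 0.118 × 34.37% / 16.16% = 0.2510
MRP = 7.4% − 4.4% = 3.00%
E(R) = 4.4% + 0.2510 × 3.0% = 5.15%

5.15%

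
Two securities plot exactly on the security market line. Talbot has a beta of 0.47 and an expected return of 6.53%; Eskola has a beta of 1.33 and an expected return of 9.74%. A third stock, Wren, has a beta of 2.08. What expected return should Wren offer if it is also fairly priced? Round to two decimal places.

MRP (SML slope) = (9.74% − 6.53%) / (1.33 − 0.47) = 3.21% / 0.86 = 3.7326%
R_f (intercept) = 6.53% − 0.47 × 3.7326% = 4.7757%
E(R_Wren) = R_f + β × MRP = 4.7757% + 2.08 × 3.7326% = 12.54%

12.54%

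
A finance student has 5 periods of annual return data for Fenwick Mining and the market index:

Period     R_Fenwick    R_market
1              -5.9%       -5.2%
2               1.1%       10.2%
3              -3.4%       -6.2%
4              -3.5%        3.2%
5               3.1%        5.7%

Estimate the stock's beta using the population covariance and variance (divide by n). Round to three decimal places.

Mean R_i = (-5.9 + 1.1 − 3.4 − 3.5 + 3.1) / 5 = -1.7200%
Mean R_m = (-5.2 + 10.2 − 6.2 + 3.2 + 5.7) / 5 = 1.5400%
Σ(R_i − R̄_i)(R_m − R̄_m) = 82.6940  ⇒  Cov = 82.6940 / 5 = 16.5388
Σ(R_m − R̄_m)² = 200.3920  ⇒  Var(R_m) = 200.3920 / 5 = 40.0784
β = Cov / Var(R_m) = 16.5388 / 40.0784 = 0.4127

0.413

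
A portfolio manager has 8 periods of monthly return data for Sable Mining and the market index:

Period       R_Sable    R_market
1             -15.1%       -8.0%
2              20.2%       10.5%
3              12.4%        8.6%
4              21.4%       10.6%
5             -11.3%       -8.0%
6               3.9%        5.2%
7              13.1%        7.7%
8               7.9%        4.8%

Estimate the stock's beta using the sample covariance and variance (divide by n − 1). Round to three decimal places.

1.728

Mean R_i = (-15.1 + 20.2 + 12.4 + 21.4 − 11.3 + 3.9 + 13.1 + 7.9) / 8 = 6.5625%
Mean R_m = (-8.0 + 10.5 + 8.6 + 10.6 − 8.0 + 5.2 + 7.7 + 4.8) / 8 = 3.9250%
Σ(R_i − R̄_i)(R_m − R̄_m) = 709.7875  ⇒  Cov = 709.7875 / 7 = 101.3982
Σ(R_m − R̄_m)² = 410.6950  ⇒  Var(R_m) = 410.6950 / 7 = 58.6707
β = Cov / Var(R_m) = 101.3982 / 58.6707 = 1.7283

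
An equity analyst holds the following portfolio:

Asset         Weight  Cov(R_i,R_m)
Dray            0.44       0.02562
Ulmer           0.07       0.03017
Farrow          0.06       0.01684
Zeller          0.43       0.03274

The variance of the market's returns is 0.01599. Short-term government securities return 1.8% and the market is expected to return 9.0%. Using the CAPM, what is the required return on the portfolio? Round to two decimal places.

β_Dray = 0.02562 / 0.01599 = 1.6023
β_Ulmer = 0.03017 / 0.01599 = 1.8868
β_Farrow = 0.01684 / 0.01599 = 1.0532
β_Zeller = 0.03274 / 0.01599 = 2.0475
β_P = Σ w_i β_i = 0.44×1.6023 + 0.07×1.8868 + 0.06×1.0532 + 0.43×2.0475 = 1.7807
MRP = 9.0% − 1.8% = 7.20%
E(R_P) = R_f + β_P × MRP = 1.8% + 1.7807 × 7.2% = 14.62%

14.62%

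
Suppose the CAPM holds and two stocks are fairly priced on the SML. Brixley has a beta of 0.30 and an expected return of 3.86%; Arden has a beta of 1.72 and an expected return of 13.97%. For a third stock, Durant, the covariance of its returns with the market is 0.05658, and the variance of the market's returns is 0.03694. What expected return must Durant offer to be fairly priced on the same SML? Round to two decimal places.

MRP = (13.97% − 3.86%) / (1.72 − 0.30) = 7.1197%
R_f = 3.86% − 0.30 × 7.1197% = 1.7241%
β_Durant = Cov / Var(R_m) = 0.05658 / 0.03694 = 1.5317
E(R_Durant) = R_f + β × MRP = 1.7241% + 1.5317 × 7.1197% = 12.63%

12.63%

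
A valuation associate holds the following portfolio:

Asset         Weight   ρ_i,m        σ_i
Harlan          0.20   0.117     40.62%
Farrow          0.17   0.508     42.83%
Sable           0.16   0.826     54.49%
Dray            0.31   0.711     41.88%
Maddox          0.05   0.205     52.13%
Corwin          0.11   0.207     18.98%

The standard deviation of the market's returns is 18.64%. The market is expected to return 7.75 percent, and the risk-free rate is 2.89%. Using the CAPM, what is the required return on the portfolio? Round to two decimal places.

β_Harlan = 0.117 × 40.62% / 18.64% = 0.2550
β_Farrow = 0.508 × 42.83% / 18.64% = 1.1673
β_Sable = 0.826 × 54.49% / 18.64% = 2.4146
β_Dray = 0.711 × 41.88% / 18.64% = 1.5975
β_Maddox = 0.205 × 52.13% / 18.64% = 0.5733
β_Corwin = 0.207 × 18.98% / 18.64% = 0.2108
β_P = Σ w_i β_i = 0.20×0.2550 + 0.17×1.1673 + 0.16×2.4146 + 0.31×1.5975 + 0.05×0.5733 + 0.11×0.2108 = 1.1829
MRP = 7.75% − 2.89% = 4.86%
E(R_P) = R_f + β_P × MRP = 2.89% + 1.1829 × 4.86% = 8.64%

8.64%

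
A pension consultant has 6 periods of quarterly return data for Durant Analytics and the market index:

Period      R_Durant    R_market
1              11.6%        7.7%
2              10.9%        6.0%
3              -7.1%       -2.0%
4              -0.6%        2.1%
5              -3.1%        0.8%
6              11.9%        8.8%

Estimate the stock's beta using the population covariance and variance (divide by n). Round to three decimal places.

Mean R_i = (11.6 + 10.9 − 7.1 − 0.6 − 3.1 + 11.9) / 6 = 3.9333%
Mean R_m = (7.7 + 6.0 − 2.0 + 2.1 + 0.8 + 8.8) / 6 = 3.9000%
Σ(R_i − R̄_i)(R_m − R̄_m) = 177.8600  ⇒  Cov = 177.8600 / 6 = 29.6433
Σ(R_m − R̄_m)² = 90.5200  ⇒  Var(R_m) = 90.5200 / 6 = 15.0867
β = Cov / Var(R_m) = 29.6433 / 15.0867 = 1.9649

1.965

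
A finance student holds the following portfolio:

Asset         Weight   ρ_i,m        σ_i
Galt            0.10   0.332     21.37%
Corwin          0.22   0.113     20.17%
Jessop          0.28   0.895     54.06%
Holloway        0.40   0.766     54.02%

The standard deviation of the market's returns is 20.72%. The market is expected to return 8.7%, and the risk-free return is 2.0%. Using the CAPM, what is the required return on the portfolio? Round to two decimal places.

β_Galt = 0.332 × 21.37% / 20.72% = 0.3424
β_Corwin = 0.113 × 20.17% / 20.72% = 0.1100
β_Jessop = 0.895 × 54.06% / 20.72% = 2.3351
β_Holloway = 0.766 × 54.02% / 20.72% = 1.9971
β_P = Σ w_i β_i = 0.10×0.3424 + 0.22×0.1100 + 0.28×2.3351 + 0.40×1.9971 = 1.5111
MRP = 8.7% − 2.0% = 6.70%
E(R_P) = R_f + β_P × MRP = 2.0% + 1.5111 × 6.7% = 12.12%

12.12%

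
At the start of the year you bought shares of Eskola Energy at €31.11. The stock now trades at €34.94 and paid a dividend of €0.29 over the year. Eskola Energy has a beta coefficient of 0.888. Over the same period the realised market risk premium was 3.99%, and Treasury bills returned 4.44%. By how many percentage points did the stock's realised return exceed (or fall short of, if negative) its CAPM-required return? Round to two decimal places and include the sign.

Realised HPR = (P1 + D1 − P0) / P0 = (34.94 + 0.29 − 31.11) / 31.11 = 4.12 / 31.11 = 13.2433%
CAPM required = R_f + β·MRP = 4.44% + 0.888 × 3.99% = 7.98312%
α = realised − required = 13.2433% − 7.98312% = +5.26%

+5.26%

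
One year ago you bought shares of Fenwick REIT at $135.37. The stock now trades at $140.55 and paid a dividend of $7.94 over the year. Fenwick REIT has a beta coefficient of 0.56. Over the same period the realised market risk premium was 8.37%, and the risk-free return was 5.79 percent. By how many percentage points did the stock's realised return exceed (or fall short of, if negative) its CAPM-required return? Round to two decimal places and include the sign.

Realised HPR = (P1 + D1 − P0) / P0 = (140.55 + 7.94 − 135.37) / 135.37 = 13.12 / 135.37 = 9.6920%
CAPM required = R_f + β·MRP = 5.79% + 0.56 × 8.37% = 10.4772%
α = realised − required = 9.6920% − 10.4772% = -0.79%

-0.79%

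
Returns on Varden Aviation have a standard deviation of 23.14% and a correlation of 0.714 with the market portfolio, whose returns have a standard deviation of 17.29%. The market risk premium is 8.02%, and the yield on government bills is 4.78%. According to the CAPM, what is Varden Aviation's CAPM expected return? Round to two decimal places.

β = ρ × σ_i / σ_m = 0.714 × 23.14% / 17.29% = 0.9556
E(R) = 4.78% + 0.9556 × 8.02% = 12.44%

12.44%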